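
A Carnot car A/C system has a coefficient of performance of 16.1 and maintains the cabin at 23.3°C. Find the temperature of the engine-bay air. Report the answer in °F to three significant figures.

107 °F

COP_R = T_C/(T_H − T_C) gives T_H − T_C = T_C/COP.
With T_C = 296.45 K, T_H = 296.45 × (1 + 1/16.1) = 314.86 K.
Converting, 314.86 K = 107.08°F.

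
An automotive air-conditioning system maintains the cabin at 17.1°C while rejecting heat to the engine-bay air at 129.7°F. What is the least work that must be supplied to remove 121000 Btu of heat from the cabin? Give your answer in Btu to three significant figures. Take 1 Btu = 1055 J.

15500 Btu

In absolute terms T_C = 290.25 K and T_H = 327.43 K, so ΔT = 37.18 K.
The reversible limit is COP_R = T_C/ΔT = 7.807, so W_min = Q_C/COP = Q_C·ΔT/T_C.
W_min = 121000 × 37.18/290.25 = 15500 Btu.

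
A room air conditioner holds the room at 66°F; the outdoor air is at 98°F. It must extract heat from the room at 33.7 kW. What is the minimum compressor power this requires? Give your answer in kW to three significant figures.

In absolute terms T_C = 292.04 K and T_H = 309.82 K, so ΔT = 17.78 K.
COP_Carnot = T_C/ΔT = 292.04/17.78 = 16.43.
Ẇ_min = Q̇/COP_Carnot = 33.70/16.43 = 2.051 kW.

2.05 kW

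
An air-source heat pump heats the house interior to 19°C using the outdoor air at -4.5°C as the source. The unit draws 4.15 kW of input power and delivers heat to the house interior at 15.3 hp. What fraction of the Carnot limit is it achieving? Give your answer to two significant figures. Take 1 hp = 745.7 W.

Converting, Q̇_H = 15.30 hp = 11.41 kW, so COP_actual = Q̇_H/Ẇ = 11.41/4.150 = 2.749.
In absolute terms T_C = 268.65 K and T_H = 292.15 K, so ΔT = 23.50 K.
COP_Carnot = T_H/ΔT = 292.15/23.50 = 12.43.
η_II = COP_actual/COP_Carnot = 2.749/12.43 = 0.2211.

0.22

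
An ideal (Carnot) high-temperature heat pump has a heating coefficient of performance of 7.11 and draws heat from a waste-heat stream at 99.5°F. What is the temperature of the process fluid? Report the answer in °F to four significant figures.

191.0 °F

COP_HP = T_H/(T_H − T_C) rearranges to T_H = COP·T_C/(COP − 1).
With T_C = 310.65 K, T_H = 7.11 × 310.65/6.110 = 361.49 K.
Converting, 361.49 K = 191.02°F.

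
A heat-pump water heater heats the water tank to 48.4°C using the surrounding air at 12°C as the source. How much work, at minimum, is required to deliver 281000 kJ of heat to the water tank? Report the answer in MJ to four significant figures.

In absolute terms T_C = 285.15 K and T_H = 321.55 K, so ΔT = 36.40 K.
The reversible limit is COP_HP = T_H/ΔT = 8.834, so W_min = Q_H/COP = Q_H·ΔT/T_H.
W_min = 281000 × 36.40/321.55 = 31810 kJ = 31.81 MJ.

31.81 MJ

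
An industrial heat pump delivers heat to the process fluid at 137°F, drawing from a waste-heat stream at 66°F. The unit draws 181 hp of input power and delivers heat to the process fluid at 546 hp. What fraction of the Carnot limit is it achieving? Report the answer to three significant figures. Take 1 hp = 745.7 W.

COP_actual = Q̇_H/Ẇ = 546.0/181.0 = 3.017.
In absolute terms T_C = 292.04 K and T_H = 331.48 K, so ΔT = 39.44 K.
COP_Carnot = T_H/ΔT = 331.48/39.44 = 8.404.
η_II = COP_actual/COP_Carnot = 3.017/8.404 = 0.3590.

0.359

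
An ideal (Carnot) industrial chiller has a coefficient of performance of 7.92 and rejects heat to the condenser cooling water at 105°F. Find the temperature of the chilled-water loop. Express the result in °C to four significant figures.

5.387 °C

For a Carnot refrigerator COP_R = T_C/(T_H − T_C), so T_C = COP·T_H/(1 + COP).
With T_H = 313.71 K, T_C = 7.92 × 313.71/8.920 = 278.54 K.
Converting, 278.54 K = 5.39°C.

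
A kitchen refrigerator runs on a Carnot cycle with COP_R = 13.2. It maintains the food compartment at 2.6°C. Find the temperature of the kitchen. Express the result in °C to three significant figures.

23.5 °C

COP_R = T_C/(T_H − T_C) gives T_H − T_C = T_C/COP.
With T_C = 275.75 K, T_H = 275.75 × (1 + 1/13.2) = 296.64 K.
Converting, 296.64 K = 23.49°C.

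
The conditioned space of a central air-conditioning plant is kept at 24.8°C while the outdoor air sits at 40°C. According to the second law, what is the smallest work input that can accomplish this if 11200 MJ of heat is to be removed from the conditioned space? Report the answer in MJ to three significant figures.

In absolute terms T_C = 297.95 K and T_H = 313.15 K, so ΔT = 15.20 K.
The reversible limit is COP_R = T_C/ΔT = 19.60, so W_min = Q_C/COP = Q_C·ΔT/T_C.
W_min = 11200 × 15.20/297.95 = 571.4 MJ.

571 MJ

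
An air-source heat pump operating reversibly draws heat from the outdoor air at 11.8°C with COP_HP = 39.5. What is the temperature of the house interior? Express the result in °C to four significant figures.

COP_HP = T_H/(T_H − T_C) rearranges to T_H = COP·T_C/(COP − 1).
With T_C = 284.95 K, T_H = 39.5 × 284.95/38.50 = 292.35 K.
Converting, 292.35 K = 19.20°C.

19.20 °C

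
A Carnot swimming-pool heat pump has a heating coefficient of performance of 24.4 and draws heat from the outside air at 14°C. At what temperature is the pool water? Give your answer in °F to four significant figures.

79.29 °F

COP_HP = T_H/(T_H − T_C) rearranges to T_H = COP·T_C/(COP − 1).
With T_C = 287.15 K, T_H = 24.4 × 287.15/23.40 = 299.42 K.
Converting, 299.42 K = 79.29°F.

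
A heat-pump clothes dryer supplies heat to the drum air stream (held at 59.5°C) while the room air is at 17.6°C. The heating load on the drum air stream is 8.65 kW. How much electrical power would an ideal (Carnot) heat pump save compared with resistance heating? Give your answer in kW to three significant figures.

In absolute terms T_C = 290.75 K and T_H = 332.65 K, so ΔT = 41.90 K.
COP_Carnot = T_H/ΔT = 332.65/41.90 = 7.939.
Resistance heating needs Ẇ_res = Q̇_H = 8.650 kW; the reversible heat pump needs only Ẇ_hp = Q̇_H/COP = 1.090 kW.
Saving = 8.650 − 1.090 = 7.560 kW.

7.56 kW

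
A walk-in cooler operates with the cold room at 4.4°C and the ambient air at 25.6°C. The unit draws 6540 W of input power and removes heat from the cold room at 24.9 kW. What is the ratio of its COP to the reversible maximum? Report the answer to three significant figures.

Converting, Q̇_C = 24.90 kW = 24900 W, so COP_actual = Q̇_C/Ẇ = 24900/6540 = 3.807.
In absolute terms T_C = 277.55 K and T_H = 298.75 K, so ΔT = 21.20 K.
COP_Carnot = T_C/ΔT = 277.55/21.20 = 13.09.
η_II = COP_actual/COP_Carnot = 3.807/13.09 = 0.2908.

0.291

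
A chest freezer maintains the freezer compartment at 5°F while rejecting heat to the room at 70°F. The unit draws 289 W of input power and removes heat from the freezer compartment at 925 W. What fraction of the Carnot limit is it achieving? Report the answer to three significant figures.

COP_actual = Q̇_C/Ẇ = 925.0/289.0 = 3.201.
In absolute terms T_C = 258.15 K and T_H = 294.26 K, so ΔT = 36.11 K.
COP_Carnot = T_C/ΔT = 258.15/36.11 = 7.149.
η_II = COP_actual/COP_Carnot = 3.201/7.149 = 0.4477.

0.448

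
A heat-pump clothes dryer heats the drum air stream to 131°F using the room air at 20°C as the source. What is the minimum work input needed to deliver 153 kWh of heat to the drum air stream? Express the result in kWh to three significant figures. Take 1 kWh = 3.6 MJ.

16.3 kWh

In absolute terms T_C = 293.15 K and T_H = 328.15 K, so ΔT = 35.00 K.
The reversible limit is COP_HP = T_H/ΔT = 9.376, so W_min = Q_H/COP = Q_H·ΔT/T_H.
W_min = 153.0 × 35.00/328.15 = 16.32 kWh.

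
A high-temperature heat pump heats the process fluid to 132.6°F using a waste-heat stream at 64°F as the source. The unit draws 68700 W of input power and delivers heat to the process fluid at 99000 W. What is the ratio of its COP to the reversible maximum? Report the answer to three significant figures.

0.167

COP_actual = Q̇_H/Ẇ = 99000/68700 = 1.441.
In absolute terms T_C = 290.93 K and T_H = 329.04 K, so ΔT = 38.11 K.
COP_Carnot = T_H/ΔT = 329.04/38.11 = 8.634.
η_II = COP_actual/COP_Carnot = 1.441/8.634 = 0.1669.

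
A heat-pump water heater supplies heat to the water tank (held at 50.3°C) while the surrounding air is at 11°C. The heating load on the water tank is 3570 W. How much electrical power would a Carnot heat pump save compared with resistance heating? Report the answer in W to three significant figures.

In absolute terms T_C = 284.15 K and T_H = 323.45 K, so ΔT = 39.30 K.
COP_Carnot = T_H/ΔT = 323.45/39.30 = 8.230.
Resistance heating needs Ẇ_res = Q̇_H = 3570 W; the reversible heat pump needs only Ẇ_hp = Q̇_H/COP = 433.8 W.
Saving = 3570 − 433.8 = 3136 W.

3140 W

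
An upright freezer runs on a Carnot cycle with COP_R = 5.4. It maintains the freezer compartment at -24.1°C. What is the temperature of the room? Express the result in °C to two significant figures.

COP_R = T_C/(T_H − T_C) gives T_H − T_C = T_C/COP.
With T_C = 249.05 K, T_H = 249.05 × (1 + 1/5.4) = 295.17 K.
Converting, 295.17 K = 22.02°C.

22 °C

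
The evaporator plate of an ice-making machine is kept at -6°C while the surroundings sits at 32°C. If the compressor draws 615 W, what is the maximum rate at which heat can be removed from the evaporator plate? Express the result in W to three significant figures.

In absolute terms T_C = 267.15 K and T_H = 305.15 K, so ΔT = 38.00 K.
COP_Carnot = T_C/ΔT = 267.15/38.00 = 7.030.
Q̇_max = COP_Carnot × Ẇ = 7.030 × 615.0 W = 4324 W.

4320 W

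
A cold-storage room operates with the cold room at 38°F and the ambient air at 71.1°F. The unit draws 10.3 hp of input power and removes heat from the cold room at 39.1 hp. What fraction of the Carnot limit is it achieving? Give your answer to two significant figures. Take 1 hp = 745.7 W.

0.25

COP_actual = Q̇_C/Ẇ = 39.10/10.30 = 3.796.
In absolute terms T_C = 276.48 K and T_H = 294.87 K, so ΔT = 18.39 K.
COP_Carnot = T_C/ΔT = 276.48/18.39 = 15.04.
η_II = COP_actual/COP_Carnot = 3.796/15.04 = 0.2525.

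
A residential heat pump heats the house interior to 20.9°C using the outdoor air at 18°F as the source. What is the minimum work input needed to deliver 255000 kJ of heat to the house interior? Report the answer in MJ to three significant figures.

In absolute terms T_C = 265.37 K and T_H = 294.05 K, so ΔT = 28.68 K.
The reversible limit is COP_HP = T_H/ΔT = 10.25, so W_min = Q_H/COP = Q_H·ΔT/T_H.
W_min = 255000 × 28.68/294.05 = 24870 kJ = 24.87 MJ.

24.9 MJ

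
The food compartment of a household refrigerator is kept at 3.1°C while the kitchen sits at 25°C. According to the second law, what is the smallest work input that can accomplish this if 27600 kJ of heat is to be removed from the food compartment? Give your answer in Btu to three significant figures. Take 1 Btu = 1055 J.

2070 Btu

In absolute terms T_C = 276.25 K and T_H = 298.15 K, so ΔT = 21.90 K.
The reversible limit is COP_R = T_C/ΔT = 12.61, so W_min = Q_C/COP = Q_C·ΔT/T_C.
W_min = 27600 × 21.90/276.25 = 2188 kJ = 2074 Btu.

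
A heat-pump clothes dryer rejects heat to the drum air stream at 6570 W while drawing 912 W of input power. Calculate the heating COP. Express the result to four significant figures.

The first law gives Q̇_H = Q̇_C + Ẇ, so the three rates are Q̇_C = 5658, Q̇_H = 6570, Ẇ = 912.0 W.
COP_HP = Q̇_H/Ẇ = 6570/912.0 = 7.204.

7.204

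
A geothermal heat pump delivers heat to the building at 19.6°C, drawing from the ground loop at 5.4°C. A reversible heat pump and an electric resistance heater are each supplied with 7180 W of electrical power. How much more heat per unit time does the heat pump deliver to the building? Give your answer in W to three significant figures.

In absolute terms T_C = 278.55 K and T_H = 292.75 K, so ΔT = 14.20 K.
COP_Carnot = T_H/ΔT = 292.75/14.20 = 20.62.
The heat pump delivers Q̇_H = COP × Ẇ = 148000 W; the resistance heater delivers Ẇ = 7180 W.
Extra = (COP − 1)·Ẇ = 140800 W.

141000 W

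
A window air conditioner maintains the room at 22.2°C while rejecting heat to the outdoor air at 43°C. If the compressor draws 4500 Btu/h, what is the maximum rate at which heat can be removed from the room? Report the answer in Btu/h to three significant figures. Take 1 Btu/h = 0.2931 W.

63900 Btu/h

In absolute terms T_C = 295.35 K and T_H = 316.15 K, so ΔT = 20.80 K.
COP_Carnot = T_C/ΔT = 295.35/20.80 = 14.20.
Q̇_max = COP_Carnot × Ẇ = 14.20 × 4500 Btu/h = 63900 Btu/h.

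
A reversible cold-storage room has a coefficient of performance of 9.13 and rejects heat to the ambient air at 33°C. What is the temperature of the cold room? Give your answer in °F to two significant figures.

37 °F

For a Carnot refrigerator COP_R = T_C/(T_H − T_C), so T_C = COP·T_H/(1 + COP).
With T_H = 306.15 K, T_C = 9.13 × 306.15/10.13 = 275.93 K.
Converting, 275.93 K = 37.00°F.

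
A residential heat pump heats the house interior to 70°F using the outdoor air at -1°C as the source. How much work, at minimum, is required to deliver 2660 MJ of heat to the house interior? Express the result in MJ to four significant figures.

199.9 MJ

In absolute terms T_C = 272.15 K and T_H = 294.26 K, so ΔT = 22.11 K.
The reversible limit is COP_HP = T_H/ΔT = 13.31, so W_min = Q_H/COP = Q_H·ΔT/T_H.
W_min = 2660 × 22.11/294.26 = 199.9 MJ.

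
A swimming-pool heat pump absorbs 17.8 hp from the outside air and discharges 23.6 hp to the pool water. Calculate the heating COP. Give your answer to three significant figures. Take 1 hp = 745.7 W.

4.07

The first law gives Q̇_H = Q̇_C + Ẇ, so the three rates are Q̇_C = 17.80, Q̇_H = 23.60, Ẇ = 5.800 hp.
COP_HP = Q̇_H/Ẇ = 23.60/5.800 = 4.069.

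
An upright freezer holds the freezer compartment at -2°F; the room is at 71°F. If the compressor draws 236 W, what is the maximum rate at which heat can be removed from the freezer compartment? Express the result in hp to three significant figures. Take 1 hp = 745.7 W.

In absolute terms T_C = 254.26 K and T_H = 294.82 K, so ΔT = 40.56 K.
COP_Carnot = T_C/ΔT = 254.26/40.56 = 6.269.
Q̇_max = COP_Carnot × Ẇ = 6.269 × 236.0 W = 1480 W = 1.984 hp.

1.98 hp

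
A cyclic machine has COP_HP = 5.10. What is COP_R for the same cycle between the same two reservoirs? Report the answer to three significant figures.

Since Q_H = Q_C + W for any cycle, COP_R = Q_C/W = Q_H/W − 1.
COP_R = 5.10 − 1 = 4.10.

4.10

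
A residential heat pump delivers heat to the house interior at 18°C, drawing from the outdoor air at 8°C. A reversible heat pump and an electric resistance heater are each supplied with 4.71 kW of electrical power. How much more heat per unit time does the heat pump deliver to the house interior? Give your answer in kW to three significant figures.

132 kW

In absolute terms T_C = 281.15 K and T_H = 291.15 K, so ΔT = 10.00 K.
COP_Carnot = T_H/ΔT = 291.15/10.00 = 29.12.
The heat pump delivers Q̇_H = COP × Ẇ = 137.1 kW; the resistance heater delivers Ẇ = 4.710 kW.
Extra = (COP − 1)·Ẇ = 132.4 kW.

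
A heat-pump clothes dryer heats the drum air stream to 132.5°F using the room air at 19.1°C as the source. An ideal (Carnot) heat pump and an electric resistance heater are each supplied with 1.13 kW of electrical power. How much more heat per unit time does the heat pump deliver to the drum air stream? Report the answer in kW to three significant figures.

In absolute terms T_C = 292.25 K and T_H = 328.98 K, so ΔT = 36.73 K.
COP_Carnot = T_H/ΔT = 328.98/36.73 = 8.956.
The heat pump delivers Q̇_H = COP × Ẇ = 10.12 kW; the resistance heater delivers Ẇ = 1.130 kW.
Extra = (COP − 1)·Ẇ = 8.990 kW.

8.99 kW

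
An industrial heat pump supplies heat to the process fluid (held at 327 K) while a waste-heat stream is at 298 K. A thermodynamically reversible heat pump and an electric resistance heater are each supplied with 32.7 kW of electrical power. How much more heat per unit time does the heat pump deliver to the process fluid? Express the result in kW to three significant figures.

336 kW

The reservoir spacing is ΔT = 327 − 298 = 29.00 K.
COP_Carnot = T_H/ΔT = 327.00/29.00 = 11.28.
The heat pump delivers Q̇_H = COP × Ẇ = 368.7 kW; the resistance heater delivers Ẇ = 32.70 kW.
Extra = (COP − 1)·Ẇ = 336.0 kW.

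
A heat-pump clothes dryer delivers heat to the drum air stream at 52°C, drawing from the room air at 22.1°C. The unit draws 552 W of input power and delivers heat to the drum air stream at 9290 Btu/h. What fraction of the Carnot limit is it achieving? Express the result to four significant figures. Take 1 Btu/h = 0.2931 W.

Converting, Q̇_H = 9290 Btu/h = 2723 W, so COP_actual = Q̇_H/Ẇ = 2723/552.0 = 4.933.
In absolute terms T_C = 295.25 K and T_H = 325.15 K, so ΔT = 29.90 K.
COP_Carnot = T_H/ΔT = 325.15/29.90 = 10.87.
η_II = COP_actual/COP_Carnot = 4.933/10.87 = 0.4536.

0.4536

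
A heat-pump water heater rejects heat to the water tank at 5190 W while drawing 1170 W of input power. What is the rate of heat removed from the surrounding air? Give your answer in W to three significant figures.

4020 W

For a cyclic device the first law requires Q̇_H = Q̇_C + Ẇ.
Q̇_C = Q̇_H − Ẇ = 4020 W.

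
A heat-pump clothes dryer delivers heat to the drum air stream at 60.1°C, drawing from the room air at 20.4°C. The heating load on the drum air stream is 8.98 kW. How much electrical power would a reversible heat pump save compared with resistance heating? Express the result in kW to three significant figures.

7.91 kW

In absolute terms T_C = 293.55 K and T_H = 333.25 K, so ΔT = 39.70 K.
COP_Carnot = T_H/ΔT = 333.25/39.70 = 8.394.
Resistance heating needs Ẇ_res = Q̇_H = 8.980 kW; the reversible heat pump needs only Ẇ_hp = Q̇_H/COP = 1.070 kW.
Saving = 8.980 − 1.070 = 7.910 kW.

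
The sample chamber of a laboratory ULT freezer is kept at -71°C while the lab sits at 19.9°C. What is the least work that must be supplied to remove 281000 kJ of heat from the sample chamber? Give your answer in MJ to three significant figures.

126 MJ

In absolute terms T_C = 202.15 K and T_H = 293.05 K, so ΔT = 90.90 K.
The reversible limit is COP_R = T_C/ΔT = 2.224, so W_min = Q_C/COP = Q_C·ΔT/T_C.
W_min = 281000 × 90.90/202.15 = 126400 kJ = 126.4 MJ.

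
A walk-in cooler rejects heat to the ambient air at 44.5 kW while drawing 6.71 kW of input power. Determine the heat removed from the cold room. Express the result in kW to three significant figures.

37.8 kW

For a cyclic device the first law requires Q̇_H = Q̇_C + Ẇ.
Q̇_C = Q̇_H − Ẇ = 37.79 kW.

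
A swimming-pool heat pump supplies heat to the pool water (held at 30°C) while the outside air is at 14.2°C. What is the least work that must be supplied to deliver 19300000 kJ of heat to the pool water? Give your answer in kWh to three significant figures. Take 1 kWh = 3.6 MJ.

In absolute terms T_C = 287.35 K and T_H = 303.15 K, so ΔT = 15.80 K.
The reversible limit is COP_HP = T_H/ΔT = 19.19, so W_min = Q_H/COP = Q_H·ΔT/T_H.
W_min = 19300000 × 15.80/303.15 = 1006000 kJ = 279.4 kWh.

279 kWh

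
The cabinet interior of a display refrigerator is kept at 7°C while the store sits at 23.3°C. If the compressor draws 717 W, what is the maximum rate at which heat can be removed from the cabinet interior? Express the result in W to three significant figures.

12300 W

In absolute terms T_C = 280.15 K and T_H = 296.45 K, so ΔT = 16.30 K.
COP_Carnot = T_C/ΔT = 280.15/16.30 = 17.19.
Q̇_max = COP_Carnot × Ẇ = 17.19 × 717.0 W = 12320 W.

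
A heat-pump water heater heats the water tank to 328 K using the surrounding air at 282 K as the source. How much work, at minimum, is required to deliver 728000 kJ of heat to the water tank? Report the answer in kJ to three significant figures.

102000 kJ

The reservoir spacing is ΔT = 328 − 282 = 46.00 K.
The reversible limit is COP_HP = T_H/ΔT = 7.130, so W_min = Q_H/COP = Q_H·ΔT/T_H.
W_min = 728000 × 46.00/328.00 = 102100 kJ.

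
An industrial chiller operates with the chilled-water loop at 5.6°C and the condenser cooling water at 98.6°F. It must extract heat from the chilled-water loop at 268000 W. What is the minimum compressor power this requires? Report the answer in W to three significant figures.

30200 W

In absolute terms T_C = 278.75 K and T_H = 310.15 K, so ΔT = 31.40 K.
COP_Carnot = T_C/ΔT = 278.75/31.40 = 8.877.
Ẇ_min = Q̇/COP_Carnot = 268000/8.877 = 30190 W.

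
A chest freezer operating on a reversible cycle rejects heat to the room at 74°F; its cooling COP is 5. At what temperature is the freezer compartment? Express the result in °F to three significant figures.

-14.9 °F

For a Carnot refrigerator COP_R = T_C/(T_H − T_C), so T_C = COP·T_H/(1 + COP).
With T_H = 296.48 K, T_C = 5 × 296.48/6.000 = 247.07 K.
Converting, 247.07 K = -14.94°F.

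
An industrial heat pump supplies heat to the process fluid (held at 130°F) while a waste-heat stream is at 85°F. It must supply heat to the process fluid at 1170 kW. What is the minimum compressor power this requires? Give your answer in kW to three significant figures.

In absolute terms T_C = 302.59 K and T_H = 327.59 K, so ΔT = 25.00 K.
COP_Carnot = T_H/ΔT = 327.59/25.00 = 13.10.
Ẇ_min = Q̇/COP_Carnot = 1170/13.10 = 89.29 kW.

89.3 kW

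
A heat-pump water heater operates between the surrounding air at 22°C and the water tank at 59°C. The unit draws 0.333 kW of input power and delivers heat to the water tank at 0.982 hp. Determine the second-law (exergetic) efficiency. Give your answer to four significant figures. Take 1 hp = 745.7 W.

0.2450

Converting, Q̇_H = 0.9820 hp = 0.7323 kW, so COP_actual = Q̇_H/Ẇ = 0.7323/0.3330 = 2.199.
In absolute terms T_C = 295.15 K and T_H = 332.15 K, so ΔT = 37.00 K.
COP_Carnot = T_H/ΔT = 332.15/37.00 = 8.977.
η_II = COP_actual/COP_Carnot = 2.199/8.977 = 0.2450.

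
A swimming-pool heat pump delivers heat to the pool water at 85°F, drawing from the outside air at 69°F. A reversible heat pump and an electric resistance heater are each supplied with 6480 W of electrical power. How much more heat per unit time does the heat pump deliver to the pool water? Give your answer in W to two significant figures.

In absolute terms T_C = 293.71 K and T_H = 302.59 K, so ΔT = 8.889 K.
COP_Carnot = T_H/ΔT = 302.59/8.889 = 34.04.
The heat pump delivers Q̇_H = COP × Ẇ = 220600 W; the resistance heater delivers Ẇ = 6480 W.
Extra = (COP − 1)·Ẇ = 214100 W.

210000 W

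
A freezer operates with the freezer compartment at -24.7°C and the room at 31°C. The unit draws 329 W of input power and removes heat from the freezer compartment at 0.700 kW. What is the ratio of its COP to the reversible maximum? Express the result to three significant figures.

Converting, Q̇_C = 0.7000 kW = 700.0 W, so COP_actual = Q̇_C/Ẇ = 700.0/329.0 = 2.128.
In absolute terms T_C = 248.45 K and T_H = 304.15 K, so ΔT = 55.70 K.
COP_Carnot = T_C/ΔT = 248.45/55.70 = 4.461.
η_II = COP_actual/COP_Carnot = 2.128/4.461 = 0.4770.

0.477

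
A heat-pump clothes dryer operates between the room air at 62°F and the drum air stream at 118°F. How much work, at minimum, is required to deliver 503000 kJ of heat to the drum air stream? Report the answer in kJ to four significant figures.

48760 kJ

In absolute terms T_C = 289.82 K and T_H = 320.93 K, so ΔT = 31.11 K.
The reversible limit is COP_HP = T_H/ΔT = 10.32, so W_min = Q_H/COP = Q_H·ΔT/T_H.
W_min = 503000 × 31.11/320.93 = 48760 kJ.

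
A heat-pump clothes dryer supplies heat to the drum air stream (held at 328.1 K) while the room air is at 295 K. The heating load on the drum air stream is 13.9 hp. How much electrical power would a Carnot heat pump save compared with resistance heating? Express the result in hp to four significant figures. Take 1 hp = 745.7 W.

12.50 hp

The reservoir spacing is ΔT = 328.1 − 295 = 33.10 K.
COP_Carnot = T_H/ΔT = 328.10/33.10 = 9.912.
Resistance heating needs Ẇ_res = Q̇_H = 13.90 hp; the reversible heat pump needs only Ẇ_hp = Q̇_H/COP = 1.402 hp.
Saving = 13.90 − 1.402 = 12.50 hp.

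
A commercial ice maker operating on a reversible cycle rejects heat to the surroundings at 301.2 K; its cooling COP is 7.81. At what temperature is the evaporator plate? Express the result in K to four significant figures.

267.0 K

For a Carnot refrigerator COP_R = T_C/(T_H − T_C), so T_C = COP·T_H/(1 + COP).
With T_H = 301.20 K, T_C = 7.81 × 301.20/8.810 = 267.01 K.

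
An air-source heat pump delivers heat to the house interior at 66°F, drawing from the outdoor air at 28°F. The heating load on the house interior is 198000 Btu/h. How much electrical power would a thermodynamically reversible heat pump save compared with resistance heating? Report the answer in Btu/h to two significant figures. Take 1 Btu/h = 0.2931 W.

180000 Btu/h

In absolute terms T_C = 270.93 K and T_H = 292.04 K, so ΔT = 21.11 K.
COP_Carnot = T_H/ΔT = 292.04/21.11 = 13.83.
Resistance heating needs Ẇ_res = Q̇_H = 198000 Btu/h; the reversible heat pump needs only Ẇ_hp = Q̇_H/COP = 14310 Btu/h.
Saving = 198000 − 14310 = 183700 Btu/h.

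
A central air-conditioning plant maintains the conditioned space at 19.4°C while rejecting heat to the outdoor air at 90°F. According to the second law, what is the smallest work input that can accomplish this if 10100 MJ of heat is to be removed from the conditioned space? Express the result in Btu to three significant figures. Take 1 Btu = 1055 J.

420000 Btu

In absolute terms T_C = 292.55 K and T_H = 305.37 K, so ΔT = 12.82 K.
The reversible limit is COP_R = T_C/ΔT = 22.82, so W_min = Q_C/COP = Q_C·ΔT/T_C.
W_min = 10100 × 12.82/292.55 = 442.7 MJ = 419600 Btu.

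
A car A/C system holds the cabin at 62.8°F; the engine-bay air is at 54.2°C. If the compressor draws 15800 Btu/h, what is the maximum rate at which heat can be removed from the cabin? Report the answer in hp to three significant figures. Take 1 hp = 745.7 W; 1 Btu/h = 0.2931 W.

In absolute terms T_C = 290.26 K and T_H = 327.35 K, so ΔT = 37.09 K.
COP_Carnot = T_C/ΔT = 290.26/37.09 = 7.826.
Q̇_max = COP_Carnot × Ẇ = 7.826 × 15800 Btu/h = 123700 Btu/h = 48.60 hp.

48.6 hp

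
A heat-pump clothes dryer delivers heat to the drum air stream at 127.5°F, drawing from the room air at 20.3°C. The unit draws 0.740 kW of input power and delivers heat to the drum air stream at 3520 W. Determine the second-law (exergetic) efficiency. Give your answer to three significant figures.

Converting, Q̇_H = 3520 W = 3.520 kW, so COP_actual = Q̇_H/Ẇ = 3.520/0.7400 = 4.757.
In absolute terms T_C = 293.45 K and T_H = 326.21 K, so ΔT = 32.76 K.
COP_Carnot = T_H/ΔT = 326.21/32.76 = 9.959.
η_II = COP_actual/COP_Carnot = 4.757/9.959 = 0.4776.

0.478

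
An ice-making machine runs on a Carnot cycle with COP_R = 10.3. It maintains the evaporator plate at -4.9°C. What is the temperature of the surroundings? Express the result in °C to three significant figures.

21.1 °C

COP_R = T_C/(T_H − T_C) gives T_H − T_C = T_C/COP.
With T_C = 268.25 K, T_H = 268.25 × (1 + 1/10.3) = 294.29 K.
Converting, 294.29 K = 21.14°C.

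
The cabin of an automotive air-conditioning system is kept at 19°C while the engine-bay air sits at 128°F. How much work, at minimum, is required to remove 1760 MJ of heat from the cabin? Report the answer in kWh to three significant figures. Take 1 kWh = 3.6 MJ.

57.5 kWh

In absolute terms T_C = 292.15 K and T_H = 326.48 K, so ΔT = 34.33 K.
The reversible limit is COP_R = T_C/ΔT = 8.509, so W_min = Q_C/COP = Q_C·ΔT/T_C.
W_min = 1760 × 34.33/292.15 = 206.8 MJ = 57.45 kWh.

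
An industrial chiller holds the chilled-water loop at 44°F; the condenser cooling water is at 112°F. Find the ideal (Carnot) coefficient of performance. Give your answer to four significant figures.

In absolute terms T_C = 279.82 K and T_H = 317.59 K, so ΔT = 37.78 K.
For a reversible cycle, COP_Carnot = T_C/ΔT = 279.82/37.78 = 7.407.

7.407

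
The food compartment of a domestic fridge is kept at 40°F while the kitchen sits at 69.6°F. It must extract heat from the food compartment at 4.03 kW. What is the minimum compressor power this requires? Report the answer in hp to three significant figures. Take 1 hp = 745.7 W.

In absolute terms T_C = 277.59 K and T_H = 294.04 K, so ΔT = 16.44 K.
COP_Carnot = T_C/ΔT = 277.59/16.44 = 16.88.
Ẇ_min = Q̇/COP_Carnot = 4.030/16.88 = 0.2387 kW = 0.3201 hp.

0.320 hp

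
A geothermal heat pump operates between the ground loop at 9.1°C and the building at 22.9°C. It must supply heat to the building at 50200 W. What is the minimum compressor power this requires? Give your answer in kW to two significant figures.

2.3 kW

In absolute terms T_C = 282.25 K and T_H = 296.05 K, so ΔT = 13.80 K.
COP_Carnot = T_H/ΔT = 296.05/13.80 = 21.45.
Ẇ_min = Q̇/COP_Carnot = 50200/21.45 = 2340 W = 2.340 kW.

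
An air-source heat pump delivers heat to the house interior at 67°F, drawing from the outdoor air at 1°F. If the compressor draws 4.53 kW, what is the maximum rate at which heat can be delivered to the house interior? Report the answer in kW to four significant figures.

In absolute terms T_C = 255.93 K and T_H = 292.59 K, so ΔT = 36.67 K.
COP_Carnot = T_H/ΔT = 292.59/36.67 = 7.980.
Q̇_max = COP_Carnot × Ẇ = 7.980 × 4.530 kW = 36.15 kW.

36.15 kW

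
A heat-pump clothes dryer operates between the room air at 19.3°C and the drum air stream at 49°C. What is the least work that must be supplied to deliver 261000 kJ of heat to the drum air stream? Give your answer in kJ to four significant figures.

In absolute terms T_C = 292.45 K and T_H = 322.15 K, so ΔT = 29.70 K.
The reversible limit is COP_HP = T_H/ΔT = 10.85, so W_min = Q_H/COP = Q_H·ΔT/T_H.
W_min = 261000 × 29.70/322.15 = 24060 kJ.

24060 kJ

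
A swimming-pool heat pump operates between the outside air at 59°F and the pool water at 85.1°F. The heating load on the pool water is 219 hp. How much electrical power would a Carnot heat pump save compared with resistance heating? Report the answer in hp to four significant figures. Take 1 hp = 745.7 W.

In absolute terms T_C = 288.15 K and T_H = 302.65 K, so ΔT = 14.50 K.
COP_Carnot = T_H/ΔT = 302.65/14.50 = 20.87.
Resistance heating needs Ẇ_res = Q̇_H = 219.0 hp; the reversible heat pump needs only Ẇ_hp = Q̇_H/COP = 10.49 hp.
Saving = 219.0 − 10.49 = 208.5 hp.

208.5 hp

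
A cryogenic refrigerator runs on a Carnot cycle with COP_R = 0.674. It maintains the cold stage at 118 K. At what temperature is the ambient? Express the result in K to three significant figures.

293 K

COP_R = T_C/(T_H − T_C) gives T_H − T_C = T_C/COP.
With T_C = 118.00 K, T_H = 118.00 × (1 + 1/0.674) = 293.07 K.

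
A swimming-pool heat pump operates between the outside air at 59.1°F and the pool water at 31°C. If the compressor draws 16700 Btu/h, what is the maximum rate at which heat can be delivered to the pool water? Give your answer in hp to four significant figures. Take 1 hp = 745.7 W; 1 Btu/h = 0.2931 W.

125.2 hp

In absolute terms T_C = 288.21 K and T_H = 304.15 K, so ΔT = 15.94 K.
COP_Carnot = T_H/ΔT = 304.15/15.94 = 19.08.
Q̇_max = COP_Carnot × Ẇ = 19.08 × 16700 Btu/h = 318600 Btu/h = 125.2 hp.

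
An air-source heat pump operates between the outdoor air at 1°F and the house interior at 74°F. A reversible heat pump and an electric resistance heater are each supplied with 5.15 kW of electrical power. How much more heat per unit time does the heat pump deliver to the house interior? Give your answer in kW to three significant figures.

32.5 kW

In absolute terms T_C = 255.93 K and T_H = 296.48 K, so ΔT = 40.56 K.
COP_Carnot = T_H/ΔT = 296.48/40.56 = 7.311.
The heat pump delivers Q̇_H = COP × Ẇ = 37.65 kW; the resistance heater delivers Ẇ = 5.150 kW.
Extra = (COP − 1)·Ẇ = 32.50 kW.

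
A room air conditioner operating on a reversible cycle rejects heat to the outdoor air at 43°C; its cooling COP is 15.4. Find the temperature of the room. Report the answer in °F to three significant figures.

74.7 °F

For a Carnot refrigerator COP_R = T_C/(T_H − T_C), so T_C = COP·T_H/(1 + COP).
With T_H = 316.15 K, T_C = 15.4 × 316.15/16.40 = 296.87 K.
Converting, 296.87 K = 74.70°F.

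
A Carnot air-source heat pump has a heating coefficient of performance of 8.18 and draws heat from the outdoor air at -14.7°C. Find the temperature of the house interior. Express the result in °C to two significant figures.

COP_HP = T_H/(T_H − T_C) rearranges to T_H = COP·T_C/(COP − 1).
With T_C = 258.45 K, T_H = 8.18 × 258.45/7.180 = 294.45 K.
Converting, 294.45 K = 21.30°C.

21 °C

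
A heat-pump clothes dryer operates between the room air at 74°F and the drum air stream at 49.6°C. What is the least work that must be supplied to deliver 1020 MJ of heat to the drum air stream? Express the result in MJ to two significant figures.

In absolute terms T_C = 296.48 K and T_H = 322.75 K, so ΔT = 26.27 K.
The reversible limit is COP_HP = T_H/ΔT = 12.29, so W_min = Q_H/COP = Q_H·ΔT/T_H.
W_min = 1020 × 26.27/322.75 = 83.01 MJ.

83 MJ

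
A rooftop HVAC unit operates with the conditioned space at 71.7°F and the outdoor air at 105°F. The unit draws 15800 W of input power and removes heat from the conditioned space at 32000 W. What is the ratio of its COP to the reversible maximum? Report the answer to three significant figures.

0.127

COP_actual = Q̇_C/Ẇ = 32000/15800 = 2.025.
In absolute terms T_C = 295.21 K and T_H = 313.71 K, so ΔT = 18.50 K.
COP_Carnot = T_C/ΔT = 295.21/18.50 = 15.96.
η_II = COP_actual/COP_Carnot = 2.025/15.96 = 0.1269.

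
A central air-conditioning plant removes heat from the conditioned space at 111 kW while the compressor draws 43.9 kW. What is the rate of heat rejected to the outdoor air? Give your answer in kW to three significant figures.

For a cyclic device the first law requires Q̇_H = Q̇_C + Ẇ.
Q̇_H = Q̇_C + Ẇ = 154.9 kW.

155 kW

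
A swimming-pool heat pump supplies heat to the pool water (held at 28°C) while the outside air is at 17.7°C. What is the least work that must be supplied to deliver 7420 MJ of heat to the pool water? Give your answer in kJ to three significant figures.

In absolute terms T_C = 290.85 K and T_H = 301.15 K, so ΔT = 10.30 K.
The reversible limit is COP_HP = T_H/ΔT = 29.24, so W_min = Q_H/COP = Q_H·ΔT/T_H.
W_min = 7420 × 10.30/301.15 = 253.8 MJ = 253800 kJ.

254000 kJ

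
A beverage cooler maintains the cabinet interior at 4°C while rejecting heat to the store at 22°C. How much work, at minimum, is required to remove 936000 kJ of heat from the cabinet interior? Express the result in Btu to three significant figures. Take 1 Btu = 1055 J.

In absolute terms T_C = 277.15 K and T_H = 295.15 K, so ΔT = 18.00 K.
The reversible limit is COP_R = T_C/ΔT = 15.40, so W_min = Q_C/COP = Q_C·ΔT/T_C.
W_min = 936000 × 18.00/277.15 = 60790 kJ = 57620 Btu.

57600 Btu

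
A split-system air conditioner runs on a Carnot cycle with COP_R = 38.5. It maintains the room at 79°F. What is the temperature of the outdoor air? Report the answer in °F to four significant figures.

COP_R = T_C/(T_H − T_C) gives T_H − T_C = T_C/COP.
With T_C = 299.26 K, T_H = 299.26 × (1 + 1/38.5) = 307.03 K.
Converting, 307.03 K = 92.99°F.

92.99 °F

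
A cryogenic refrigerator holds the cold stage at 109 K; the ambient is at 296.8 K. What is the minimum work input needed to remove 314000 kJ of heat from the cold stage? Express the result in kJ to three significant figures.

541000 kJ

The reservoir spacing is ΔT = 296.8 − 109 = 187.8 K.
The reversible limit is COP_R = T_C/ΔT = 0.5804, so W_min = Q_C/COP = Q_C·ΔT/T_C.
W_min = 314000 × 187.8/109.00 = 541000 kJ.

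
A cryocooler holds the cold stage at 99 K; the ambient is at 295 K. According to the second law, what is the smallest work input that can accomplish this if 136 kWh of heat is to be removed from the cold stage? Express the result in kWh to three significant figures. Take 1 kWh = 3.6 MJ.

The reservoir spacing is ΔT = 295 − 99 = 196.0 K.
The reversible limit is COP_R = T_C/ΔT = 0.5051, so W_min = Q_C/COP = Q_C·ΔT/T_C.
W_min = 136.0 × 196.0/99.00 = 269.3 kWh.

269 kWh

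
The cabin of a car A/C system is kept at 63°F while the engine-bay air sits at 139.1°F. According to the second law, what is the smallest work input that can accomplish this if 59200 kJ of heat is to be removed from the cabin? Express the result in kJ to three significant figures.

In absolute terms T_C = 290.37 K and T_H = 332.65 K, so ΔT = 42.28 K.
The reversible limit is COP_R = T_C/ΔT = 6.868, so W_min = Q_C/COP = Q_C·ΔT/T_C.
W_min = 59200 × 42.28/290.37 = 8619 kJ.

8620 kJ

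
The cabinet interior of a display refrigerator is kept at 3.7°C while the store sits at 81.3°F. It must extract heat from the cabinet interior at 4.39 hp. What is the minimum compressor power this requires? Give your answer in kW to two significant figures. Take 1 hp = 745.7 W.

In absolute terms T_C = 276.85 K and T_H = 300.54 K, so ΔT = 23.69 K.
COP_Carnot = T_C/ΔT = 276.85/23.69 = 11.69.
Ẇ_min = Q̇/COP_Carnot = 4.390/11.69 = 0.3756 hp = 0.2801 kW.

0.28 kW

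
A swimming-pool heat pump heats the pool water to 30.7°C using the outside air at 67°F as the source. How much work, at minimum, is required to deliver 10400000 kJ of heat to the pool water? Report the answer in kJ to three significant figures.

In absolute terms T_C = 292.59 K and T_H = 303.85 K, so ΔT = 11.26 K.
The reversible limit is COP_HP = T_H/ΔT = 27.00, so W_min = Q_H/COP = Q_H·ΔT/T_H.
W_min = 10400000 × 11.26/303.85 = 385200 kJ.

385000 kJ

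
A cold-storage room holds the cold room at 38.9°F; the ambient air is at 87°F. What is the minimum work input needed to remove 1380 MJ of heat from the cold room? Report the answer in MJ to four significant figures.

In absolute terms T_C = 276.98 K and T_H = 303.71 K, so ΔT = 26.72 K.
The reversible limit is COP_R = T_C/ΔT = 10.37, so W_min = Q_C/COP = Q_C·ΔT/T_C.
W_min = 1380 × 26.72/276.98 = 133.1 MJ.

133.1 MJ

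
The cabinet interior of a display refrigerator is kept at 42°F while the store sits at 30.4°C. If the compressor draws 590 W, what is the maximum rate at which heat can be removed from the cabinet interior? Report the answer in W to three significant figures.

In absolute terms T_C = 278.71 K and T_H = 303.55 K, so ΔT = 24.84 K.
COP_Carnot = T_C/ΔT = 278.71/24.84 = 11.22.
Q̇_max = COP_Carnot × Ẇ = 11.22 × 590.0 W = 6619 W.

6620 W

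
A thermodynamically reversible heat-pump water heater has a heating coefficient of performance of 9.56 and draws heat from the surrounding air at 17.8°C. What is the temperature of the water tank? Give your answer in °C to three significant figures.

51.8 °C

COP_HP = T_H/(T_H − T_C) rearranges to T_H = COP·T_C/(COP − 1).
With T_C = 290.95 K, T_H = 9.56 × 290.95/8.560 = 324.94 K.
Converting, 324.94 K = 51.79°C.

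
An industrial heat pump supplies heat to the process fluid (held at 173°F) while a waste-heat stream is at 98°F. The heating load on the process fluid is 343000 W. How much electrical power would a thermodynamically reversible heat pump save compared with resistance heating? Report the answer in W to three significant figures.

302000 W

In absolute terms T_C = 309.82 K and T_H = 351.48 K, so ΔT = 41.67 K.
COP_Carnot = T_H/ΔT = 351.48/41.67 = 8.436.
Resistance heating needs Ẇ_res = Q̇_H = 343000 W; the reversible heat pump needs only Ẇ_hp = Q̇_H/COP = 40660 W.
Saving = 343000 − 40660 = 302300 W.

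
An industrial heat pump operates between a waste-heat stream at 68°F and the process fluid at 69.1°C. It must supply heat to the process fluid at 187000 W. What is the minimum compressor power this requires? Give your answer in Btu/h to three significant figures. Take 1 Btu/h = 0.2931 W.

91500 Btu/h

In absolute terms T_C = 293.15 K and T_H = 342.25 K, so ΔT = 49.10 K.
COP_Carnot = T_H/ΔT = 342.25/49.10 = 6.970.
Ẇ_min = Q̇/COP_Carnot = 187000/6.970 = 26830 W = 91530 Btu/h.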